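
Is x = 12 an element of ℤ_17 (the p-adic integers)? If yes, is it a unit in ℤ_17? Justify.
x ∈ ℤ_17^× (unit); v_17(x) = 0

ℤ_17 = {x ∈ ℚ_17 : v_17(x) ≥ 0} and ℤ_17^× = {x ∈ ℤ_17 : v_17(x) = 0}. Here v_17(12) = v_17(num) − v_17(den) = 0; compare against these criteria.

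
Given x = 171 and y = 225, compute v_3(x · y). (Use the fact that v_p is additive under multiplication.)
v_3(38475) = 4

v_p(x) = 2 (factor: 171 = 3^2 · 19); v_p(y) = 2 (factor: 225 = 3^2 · 25). Additivity: v_p(xy) = v_p(x) + v_p(y) = 2 + 2 = 4. (Direct check: xy = 38475 = 3^4 · (475).)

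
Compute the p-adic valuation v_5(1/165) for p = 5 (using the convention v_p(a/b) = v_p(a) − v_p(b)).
v_5(1/165) = -1

Factor powers of 5 from the numerator and denominator of the reduced fraction: 1 = 5^0 · 1 and 165 = 5^1 · 33. Apply v_p(a/b) = v_p(a) − v_p(b): v_5(1/165) = 0 − 1 = -1.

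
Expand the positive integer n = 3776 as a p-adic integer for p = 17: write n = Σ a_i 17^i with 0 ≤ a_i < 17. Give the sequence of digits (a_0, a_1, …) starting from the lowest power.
(a_0, a_1, …) = (2, 1, 13)

Repeated division by 17 gives the digits low-to-high: 3776 = 2 + 1·17^1 + 13·17^2. Digit sequence: (2, 1, 13).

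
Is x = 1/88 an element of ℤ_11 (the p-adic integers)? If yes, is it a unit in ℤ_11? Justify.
x ∉ ℤ_11 (v_11(x) = -1 < 0)

ℤ_11 = {x ∈ ℚ_11 : v_11(x) ≥ 0} and ℤ_11^× = {x ∈ ℤ_11 : v_11(x) = 0}. Here v_11(1/88) = v_11(num) − v_11(den) = -1; compare against these criteria.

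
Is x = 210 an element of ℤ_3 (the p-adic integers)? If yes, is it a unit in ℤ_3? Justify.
x ∈ ℤ_3 but not a unit; v_3(x) = 1 > 0

ℤ_3 = {x ∈ ℚ_3 : v_3(x) ≥ 0} and ℤ_3^× = {x ∈ ℤ_3 : v_3(x) = 0}. Here v_3(210) = v_3(num) − v_3(den) = 1; compare against these criteria.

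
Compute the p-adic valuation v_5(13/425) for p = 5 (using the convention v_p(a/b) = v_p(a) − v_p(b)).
v_5(13/425) = -2

Factor powers of 5 from the numerator and denominator of the reduced fraction: 13 = 5^0 · 13 and 425 = 5^2 · 17. Apply v_p(a/b) = v_p(a) − v_p(b): v_5(13/425) = 0 − 2 = -2.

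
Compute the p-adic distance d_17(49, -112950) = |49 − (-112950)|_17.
d_17(49, -112950) = 1/4913

Step 1 — x − y = 49 − (-112950) = 112999. Step 2 — v_17(112999) = 3 (factor: 112999 = (17^3 · 23); the sign does not affect v_p). Step 3 — |x − y|_17 = 17^{-3} = 1/4913.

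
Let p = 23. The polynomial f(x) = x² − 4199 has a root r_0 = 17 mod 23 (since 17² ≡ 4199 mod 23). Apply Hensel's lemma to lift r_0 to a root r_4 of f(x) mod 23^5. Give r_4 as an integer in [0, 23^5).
r_4 = 3664515 (mod 6436343)

Hensel's recurrence: r_{i+1} = r_i − f(r_i)·(f′(r_i))^{-1} mod 23^{i+2}, with f′(x) = 2x. Iterate:
  r_0 = 17 (mod 23)
  r_1 = 132 (mod 529)
  r_2 = 2248 (mod 12167)
  r_3 = 26582 (mod 279841)
  r_4 = 3664515 (mod 6436343)
Final: r_4 = 3664515, and one checks f(r_4) ≡ 0 mod 23^5.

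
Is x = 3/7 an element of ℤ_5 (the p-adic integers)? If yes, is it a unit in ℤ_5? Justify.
x ∈ ℤ_5^× (unit); v_5(x) = 0

ℤ_5 = {x ∈ ℚ_5 : v_5(x) ≥ 0} and ℤ_5^× = {x ∈ ℤ_5 : v_5(x) = 0}. Here v_5(3/7) = v_5(num) − v_5(den) = 0; compare against these criteria.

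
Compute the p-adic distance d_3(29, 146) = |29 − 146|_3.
d_3(29, 146) = 1/9

Step 1 — x − y = 29 − 146 = -117. Step 2 — v_3(-117) = 2 (factor: -117 = −(3^2 · 13); the sign does not affect v_p). Step 3 — |x − y|_3 = 3^{-2} = 1/9.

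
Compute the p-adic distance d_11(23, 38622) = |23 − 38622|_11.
d_11(23, 38622) = 1/1331

Step 1 — x − y = 23 − 38622 = -38599. Step 2 — v_11(-38599) = 3 (factor: -38599 = −(11^3 · 29); the sign does not affect v_p). Step 3 — |x − y|_11 = 11^{-3} = 1/1331.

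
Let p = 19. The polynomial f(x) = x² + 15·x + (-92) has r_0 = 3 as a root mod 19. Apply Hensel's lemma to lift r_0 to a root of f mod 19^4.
r_3 = 75110 (mod 130321)

Hensel: r_{i+1} = r_i − f(r_i)·(f′(r_i))^{-1} mod 19^{i+2}, f′(x) = 2x + 15. Iterate:
  r_0 = 3 (mod 19)
  r_1 = 22 (mod 361)
  r_2 = 6520 (mod 6859)
  r_3 = 75110 (mod 130321)
Final: r = 75110 satisfies f(r) ≡ 0 mod 19^4.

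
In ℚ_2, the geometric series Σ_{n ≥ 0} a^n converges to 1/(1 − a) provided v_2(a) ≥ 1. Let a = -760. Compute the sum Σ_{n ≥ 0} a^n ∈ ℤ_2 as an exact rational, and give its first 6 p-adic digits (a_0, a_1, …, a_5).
Σ a^n = 1/(1 − a) = 1/761;  first 6 digits = (1, 0, 0, 1, 0, 0)

v_2(a) = 3 ≥ 1, so the series converges in ℤ_2 to 1/(1 − a) = 1/(1 − (-760)) = 1/761. Expand this rational in ℤ_2: compute digits iteratively via d_i = x_i mod 2, x_{i+1} = (x_i − d_i)/2. The first 6 digits are (1, 0, 0, 1, 0, 0).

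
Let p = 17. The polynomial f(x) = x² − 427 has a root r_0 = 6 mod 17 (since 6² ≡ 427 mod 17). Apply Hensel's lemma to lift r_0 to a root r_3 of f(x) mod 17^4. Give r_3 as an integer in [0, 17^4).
r_3 = 2182 (mod 83521)

Hensel's recurrence: r_{i+1} = r_i − f(r_i)·(f′(r_i))^{-1} mod 17^{i+2}, with f′(x) = 2x. Iterate:
  r_0 = 6 (mod 17)
  r_1 = 159 (mod 289)
  r_2 = 2182 (mod 4913)
  r_3 = 2182 (mod 83521)
Final: r_3 = 2182, and one checks f(r_3) ≡ 0 mod 17^4.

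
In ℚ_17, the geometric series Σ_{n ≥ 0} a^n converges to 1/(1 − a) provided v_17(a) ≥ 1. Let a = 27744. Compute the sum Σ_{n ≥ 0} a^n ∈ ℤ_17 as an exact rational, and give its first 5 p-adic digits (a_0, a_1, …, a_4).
Σ a^n = 1/(1 − a) = -1/27743;  first 5 digits = (1, 0, 11, 5, 2)

v_17(a) = 2 ≥ 1, so the series converges in ℤ_17 to 1/(1 − a) = 1/(1 − 27744) = -1/27743. Expand this rational in ℤ_17: compute digits iteratively via d_i = x_i mod 17, x_{i+1} = (x_i − d_i)/17. The first 5 digits are (1, 0, 11, 5, 2).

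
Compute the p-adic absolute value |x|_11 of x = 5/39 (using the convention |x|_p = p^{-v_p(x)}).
|5/39|_11 = 1

Step 1 — compute v_11(x) by factoring powers of 11 out of the numerator and denominator: v_11(5/39) = 0. Step 2 — apply |x|_p = p^{-v_p(x)} = 11^{0} = 1.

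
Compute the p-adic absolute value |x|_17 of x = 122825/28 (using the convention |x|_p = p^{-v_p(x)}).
|122825/28|_17 = 1/4913

Step 1 — compute v_17(x) by factoring powers of 17 out of the numerator and denominator: v_17(122825/28) = 3. Step 2 — apply |x|_p = p^{-v_p(x)} = 17^{-3} = 1/4913.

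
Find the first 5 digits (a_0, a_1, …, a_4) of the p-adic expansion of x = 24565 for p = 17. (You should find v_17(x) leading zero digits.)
(a_0, …, a_4) = (0, 0, 0, 5, 0)

v_17(24565) = 3, so a_0 = ... = a_2 = 0. Factor out: x = 17^3 · u with u = 5 a unit in ℤ_17. Expand u iteratively via a_{v+i} = u_i mod 17, u_{i+1} = (u_i − a_{v+i})/17:
  u_0 = 5;  a_3 = 5;  u_1 = (u_0 − 5)/17 = 0
  u_1 = 0;  a_4 = 0;  u_2 = (u_1 − 0)/17 = 0
Digits: (0, 0, 0, 5, 0).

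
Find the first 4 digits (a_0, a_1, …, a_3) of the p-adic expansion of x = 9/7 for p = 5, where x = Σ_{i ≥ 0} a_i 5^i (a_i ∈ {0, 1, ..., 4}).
(a_0, …, a_3) = (2, 2, 1, 4)

v_5(9/7) = 0 (numerator and denominator both coprime to 5), so x ∈ ℤ_5^×. Compute digits iteratively via a_i = x_i mod 5, x_{i+1} = (x_i − a_i)/5, with x_0 = x:
  x_0 = 9/7;  a_0 = 2;  x_1 = (x_0 − 2)/5 = -1/7
  x_1 = -1/7;  a_1 = 2;  x_2 = (x_1 − 2)/5 = -3/7
  x_2 = -3/7;  a_2 = 1;  x_3 = (x_2 − 1)/5 = -2/7
  x_3 = -2/7;  a_3 = 4;  x_4 = (x_3 − 4)/5 = -6/7
Digits: (2, 2, 1, 4).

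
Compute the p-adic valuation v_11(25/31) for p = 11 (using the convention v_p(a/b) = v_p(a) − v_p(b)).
v_11(25/31) = 0

Factor powers of 11 from the numerator and denominator of the reduced fraction: 25 = 11^0 · 25 and 31 = 11^0 · 31. Apply v_p(a/b) = v_p(a) − v_p(b): v_11(25/31) = 0 − 0 = 0.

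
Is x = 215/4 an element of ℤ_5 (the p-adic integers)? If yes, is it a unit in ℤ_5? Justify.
x ∈ ℤ_5 but not a unit; v_5(x) = 1 > 0

ℤ_5 = {x ∈ ℚ_5 : v_5(x) ≥ 0} and ℤ_5^× = {x ∈ ℤ_5 : v_5(x) = 0}. Here v_5(215/4) = v_5(num) − v_5(den) = 1; compare against these criteria.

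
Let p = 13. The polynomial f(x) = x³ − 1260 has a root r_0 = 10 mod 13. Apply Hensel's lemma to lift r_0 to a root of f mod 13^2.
r_1 = 101 (mod 169)

Hensel: r_{i+1} = r_i − f(r_i)/f′(r_i) mod 13^{i+2}, where f′(x) = 3x². Iterate:
  r_0 = 10 (mod 13)
  r_1 = 101 (mod 169)
Final: r = 101 with f(r) ≡ 0 mod 13^2.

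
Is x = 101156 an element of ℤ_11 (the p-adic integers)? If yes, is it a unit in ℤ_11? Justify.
x ∈ ℤ_11 but not a unit; v_11(x) = 3 > 0

ℤ_11 = {x ∈ ℚ_11 : v_11(x) ≥ 0} and ℤ_11^× = {x ∈ ℤ_11 : v_11(x) = 0}. Here v_11(101156) = v_11(num) − v_11(den) = 3; compare against these criteria.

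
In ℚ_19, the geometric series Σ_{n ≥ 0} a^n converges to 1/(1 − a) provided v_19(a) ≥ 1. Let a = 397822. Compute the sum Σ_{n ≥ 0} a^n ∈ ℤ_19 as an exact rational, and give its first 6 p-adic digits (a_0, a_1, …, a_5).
Σ a^n = 1/(1 − a) = -1/397821;  first 6 digits = (1, 0, 0, 1, 3, 0)

v_19(a) = 3 ≥ 1, so the series converges in ℤ_19 to 1/(1 − a) = 1/(1 − 397822) = -1/397821. Expand this rational in ℤ_19: compute digits iteratively via d_i = x_i mod 19, x_{i+1} = (x_i − d_i)/19. The first 6 digits are (1, 0, 0, 1, 3, 0).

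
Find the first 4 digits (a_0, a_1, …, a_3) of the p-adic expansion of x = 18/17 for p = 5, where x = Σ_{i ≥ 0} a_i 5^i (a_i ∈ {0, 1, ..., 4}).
(a_0, …, a_3) = (4, 0, 4, 3)

v_5(18/17) = 0 (numerator and denominator both coprime to 5), so x ∈ ℤ_5^×. Compute digits iteratively via a_i = x_i mod 5, x_{i+1} = (x_i − a_i)/5, with x_0 = x:
  x_0 = 18/17;  a_0 = 4;  x_1 = (x_0 − 4)/5 = -10/17
  x_1 = -10/17;  a_1 = 0;  x_2 = (x_1 − 0)/5 = -2/17
  x_2 = -2/17;  a_2 = 4;  x_3 = (x_2 − 4)/5 = -14/17
  x_3 = -14/17;  a_3 = 3;  x_4 = (x_3 − 3)/5 = -13/17
Digits: (4, 0, 4, 3).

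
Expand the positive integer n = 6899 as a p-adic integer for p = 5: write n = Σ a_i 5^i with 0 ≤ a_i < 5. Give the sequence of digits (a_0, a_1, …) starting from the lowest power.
(a_0, a_1, …) = (4, 4, 0, 0, 1, 2)

Repeated division by 5 gives the digits low-to-high: 6899 = 4 + 4·5^1 + 1·5^4 + 2·5^5. Digit sequence: (4, 4, 0, 0, 1, 2).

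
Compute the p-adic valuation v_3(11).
v_3(11) = 0

v_3(n) is the largest exponent k such that 3^k divides n. Factor out: 11 = 3^0 · 11. (Sign doesn't affect v_p.) So v_3(11) = 0.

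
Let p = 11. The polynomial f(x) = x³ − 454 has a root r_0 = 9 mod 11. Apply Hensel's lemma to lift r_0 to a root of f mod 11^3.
r_2 = 944 (mod 1331)

Hensel: r_{i+1} = r_i − f(r_i)/f′(r_i) mod 11^{i+2}, where f′(x) = 3x². Iterate:
  r_0 = 9 (mod 11)
  r_1 = 97 (mod 121)
  r_2 = 944 (mod 1331)
Final: r = 944 with f(r) ≡ 0 mod 11^3.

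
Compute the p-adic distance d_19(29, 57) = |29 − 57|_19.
d_19(29, 57) = 1

Step 1 — x − y = 29 − 57 = -28. Step 2 — v_19(-28) = 0 (factor: -28 = −(19^0 · 28); the sign does not affect v_p). Step 3 — |x − y|_19 = 19^{0} = 1.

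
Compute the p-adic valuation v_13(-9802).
v_13(-9802) = 2

v_13(n) is the largest exponent k such that 13^k divides n. Factor out: -9802 = -13^2 · 58. (Sign doesn't affect v_p.) So v_13(-9802) = 2.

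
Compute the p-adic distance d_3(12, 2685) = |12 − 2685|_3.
d_3(12, 2685) = 1/243

Step 1 — x − y = 12 − 2685 = -2673. Step 2 — v_3(-2673) = 5 (factor: -2673 = −(3^5 · 11); the sign does not affect v_p). Step 3 — |x − y|_3 = 3^{-5} = 1/243.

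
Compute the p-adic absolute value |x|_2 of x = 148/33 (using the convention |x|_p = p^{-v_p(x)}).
|148/33|_2 = 1/4

Step 1 — compute v_2(x) by factoring powers of 2 out of the numerator and denominator: v_2(148/33) = 2. Step 2 — apply |x|_p = p^{-v_p(x)} = 2^{-2} = 1/4.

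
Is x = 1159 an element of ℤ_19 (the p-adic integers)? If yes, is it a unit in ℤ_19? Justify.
x ∈ ℤ_19 but not a unit; v_19(x) = 1 > 0

ℤ_19 = {x ∈ ℚ_19 : v_19(x) ≥ 0} and ℤ_19^× = {x ∈ ℤ_19 : v_19(x) = 0}. Here v_19(1159) = v_19(num) − v_19(den) = 1; compare against these criteria.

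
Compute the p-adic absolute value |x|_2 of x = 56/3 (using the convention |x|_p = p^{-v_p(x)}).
|56/3|_2 = 1/8

Step 1 — compute v_2(x) by factoring powers of 2 out of the numerator and denominator: v_2(56/3) = 3. Step 2 — apply |x|_p = p^{-v_p(x)} = 2^{-3} = 1/8.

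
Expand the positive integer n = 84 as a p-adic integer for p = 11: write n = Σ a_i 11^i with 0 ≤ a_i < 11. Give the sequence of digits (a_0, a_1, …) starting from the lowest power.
(a_0, a_1, …) = (7, 7)

Repeated division by 11 gives the digits low-to-high: 84 = 7 + 7·11^1. Digit sequence: (7, 7).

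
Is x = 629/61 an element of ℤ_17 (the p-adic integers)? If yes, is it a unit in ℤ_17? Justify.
x ∈ ℤ_17 but not a unit; v_17(x) = 1 > 0

ℤ_17 = {x ∈ ℚ_17 : v_17(x) ≥ 0} and ℤ_17^× = {x ∈ ℤ_17 : v_17(x) = 0}. Here v_17(629/61) = v_17(num) − v_17(den) = 1; compare against these criteria.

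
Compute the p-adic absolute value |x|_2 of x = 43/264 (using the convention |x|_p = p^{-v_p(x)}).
|43/264|_2 = 8

Step 1 — compute v_2(x) by factoring powers of 2 out of the numerator and denominator: v_2(43/264) = -3. Step 2 — apply |x|_p = p^{-v_p(x)} = 2^{3} = 8.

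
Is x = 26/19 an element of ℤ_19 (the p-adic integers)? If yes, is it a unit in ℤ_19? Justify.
x ∉ ℤ_19 (v_19(x) = -1 < 0)

ℤ_19 = {x ∈ ℚ_19 : v_19(x) ≥ 0} and ℤ_19^× = {x ∈ ℤ_19 : v_19(x) = 0}. Here v_19(26/19) = v_19(num) − v_19(den) = -1; compare against these criteria.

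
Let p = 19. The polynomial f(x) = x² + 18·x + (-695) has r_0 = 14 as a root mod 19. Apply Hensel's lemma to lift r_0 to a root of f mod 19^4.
r_3 = 111278 (mod 130321)

Hensel: r_{i+1} = r_i − f(r_i)·(f′(r_i))^{-1} mod 19^{i+2}, f′(x) = 2x + 18. Iterate:
  r_0 = 14 (mod 19)
  r_1 = 90 (mod 361)
  r_2 = 1534 (mod 6859)
  r_3 = 111278 (mod 130321)
Final: r = 111278 satisfies f(r) ≡ 0 mod 19^4.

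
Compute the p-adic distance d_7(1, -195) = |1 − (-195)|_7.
d_7(1, -195) = 1/49

Step 1 — x − y = 1 − (-195) = 196. Step 2 — v_7(196) = 2 (factor: 196 = (7^2 · 4); the sign does not affect v_p). Step 3 — |x − y|_7 = 7^{-2} = 1/49.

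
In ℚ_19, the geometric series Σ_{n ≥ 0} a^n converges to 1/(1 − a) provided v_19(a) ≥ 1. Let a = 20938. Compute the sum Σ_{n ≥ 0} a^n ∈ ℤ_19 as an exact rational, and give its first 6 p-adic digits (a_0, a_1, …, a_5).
Σ a^n = 1/(1 − a) = -1/20937;  first 6 digits = (1, 0, 1, 3, 1, 6)

v_19(a) = 2 ≥ 1, so the series converges in ℤ_19 to 1/(1 − a) = 1/(1 − 20938) = -1/20937. Expand this rational in ℤ_19: compute digits iteratively via d_i = x_i mod 19, x_{i+1} = (x_i − d_i)/19. The first 6 digits are (1, 0, 1, 3, 1, 6).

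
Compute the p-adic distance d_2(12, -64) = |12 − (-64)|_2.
d_2(12, -64) = 1/4

Step 1 — x − y = 12 − (-64) = 76. Step 2 — v_2(76) = 2 (factor: 76 = (2^2 · 19); the sign does not affect v_p). Step 3 — |x − y|_2 = 2^{-2} = 1/4.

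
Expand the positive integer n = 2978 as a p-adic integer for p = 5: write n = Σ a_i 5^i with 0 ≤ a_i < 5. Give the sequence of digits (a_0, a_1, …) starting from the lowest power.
(a_0, a_1, …) = (3, 0, 4, 3, 4)

Repeated division by 5 gives the digits low-to-high: 2978 = 3 + 4·5^2 + 3·5^3 + 4·5^4. Digit sequence: (3, 0, 4, 3, 4).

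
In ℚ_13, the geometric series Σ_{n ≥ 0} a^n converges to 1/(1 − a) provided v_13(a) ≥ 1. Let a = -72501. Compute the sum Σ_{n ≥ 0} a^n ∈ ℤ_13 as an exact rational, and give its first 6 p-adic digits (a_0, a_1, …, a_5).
Σ a^n = 1/(1 − a) = 1/72502;  first 6 digits = (1, 0, 0, 6, 10, 12)

v_13(a) = 3 ≥ 1, so the series converges in ℤ_13 to 1/(1 − a) = 1/(1 − (-72501)) = 1/72502. Expand this rational in ℤ_13: compute digits iteratively via d_i = x_i mod 13, x_{i+1} = (x_i − d_i)/13. The first 6 digits are (1, 0, 0, 6, 10, 12).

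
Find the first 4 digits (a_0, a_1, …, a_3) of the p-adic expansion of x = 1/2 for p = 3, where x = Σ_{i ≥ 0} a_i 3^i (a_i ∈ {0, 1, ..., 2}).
(a_0, …, a_3) = (2, 1, 1, 1)

v_3(1/2) = 0 (numerator and denominator both coprime to 3), so x ∈ ℤ_3^×. Compute digits iteratively via a_i = x_i mod 3, x_{i+1} = (x_i − a_i)/3, with x_0 = x:
  x_0 = 1/2;  a_0 = 2;  x_1 = (x_0 − 2)/3 = -1/2
  x_1 = -1/2;  a_1 = 1;  x_2 = (x_1 − 1)/3 = -1/2
  x_2 = -1/2;  a_2 = 1;  x_3 = (x_2 − 1)/3 = -1/2
  x_3 = -1/2;  a_3 = 1;  x_4 = (x_3 − 1)/3 = -1/2
Digits: (2, 1, 1, 1).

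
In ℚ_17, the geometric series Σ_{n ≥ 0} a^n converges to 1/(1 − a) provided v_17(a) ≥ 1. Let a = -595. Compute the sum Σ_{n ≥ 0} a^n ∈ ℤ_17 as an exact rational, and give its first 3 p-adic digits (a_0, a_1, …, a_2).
Σ a^n = 1/(1 − a) = 1/596;  first 3 digits = (1, 16, 15)

v_17(a) = 1 ≥ 1, so the series converges in ℤ_17 to 1/(1 − a) = 1/(1 − (-595)) = 1/596. Expand this rational in ℤ_17: compute digits iteratively via d_i = x_i mod 17, x_{i+1} = (x_i − d_i)/17. The first 3 digits are (1, 16, 15).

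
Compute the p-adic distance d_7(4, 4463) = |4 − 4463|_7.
d_7(4, 4463) = 1/343

Step 1 — x − y = 4 − 4463 = -4459. Step 2 — v_7(-4459) = 3 (factor: -4459 = −(7^3 · 13); the sign does not affect v_p). Step 3 — |x − y|_7 = 7^{-3} = 1/343.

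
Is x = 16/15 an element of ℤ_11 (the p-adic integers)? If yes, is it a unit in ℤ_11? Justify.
x ∈ ℤ_11^× (unit); v_11(x) = 0

ℤ_11 = {x ∈ ℚ_11 : v_11(x) ≥ 0} and ℤ_11^× = {x ∈ ℤ_11 : v_11(x) = 0}. Here v_11(16/15) = v_11(num) − v_11(den) = 0; compare against these criteria.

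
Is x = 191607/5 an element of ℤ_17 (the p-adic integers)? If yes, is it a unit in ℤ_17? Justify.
x ∈ ℤ_17 but not a unit; v_17(x) = 3 > 0

ℤ_17 = {x ∈ ℚ_17 : v_17(x) ≥ 0} and ℤ_17^× = {x ∈ ℤ_17 : v_17(x) = 0}. Here v_17(191607/5) = v_17(num) − v_17(den) = 3; compare against these criteria.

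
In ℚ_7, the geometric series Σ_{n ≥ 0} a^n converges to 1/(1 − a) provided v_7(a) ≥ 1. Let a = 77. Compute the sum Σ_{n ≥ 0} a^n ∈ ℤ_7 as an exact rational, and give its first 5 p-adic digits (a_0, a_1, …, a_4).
Σ a^n = 1/(1 − a) = -1/76;  first 5 digits = (1, 4, 3, 4, 0)

v_7(a) = 1 ≥ 1, so the series converges in ℤ_7 to 1/(1 − a) = 1/(1 − 77) = -1/76. Expand this rational in ℤ_7: compute digits iteratively via d_i = x_i mod 7, x_{i+1} = (x_i − d_i)/7. The first 5 digits are (1, 4, 3, 4, 0).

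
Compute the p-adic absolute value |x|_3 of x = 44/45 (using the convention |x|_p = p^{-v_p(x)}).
|44/45|_3 = 9

Step 1 — compute v_3(x) by factoring powers of 3 out of the numerator and denominator: v_3(44/45) = -2. Step 2 — apply |x|_p = p^{-v_p(x)} = 3^{2} = 9.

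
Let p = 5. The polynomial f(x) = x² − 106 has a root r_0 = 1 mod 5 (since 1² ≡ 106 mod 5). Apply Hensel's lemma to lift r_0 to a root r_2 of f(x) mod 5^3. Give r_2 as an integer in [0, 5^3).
r_2 = 66 (mod 125)

Hensel's recurrence: r_{i+1} = r_i − f(r_i)·(f′(r_i))^{-1} mod 5^{i+2}, with f′(x) = 2x. Iterate:
  r_0 = 1 (mod 5)
  r_1 = 16 (mod 25)
  r_2 = 66 (mod 125)
Final: r_2 = 66, and one checks f(r_2) ≡ 0 mod 5^3.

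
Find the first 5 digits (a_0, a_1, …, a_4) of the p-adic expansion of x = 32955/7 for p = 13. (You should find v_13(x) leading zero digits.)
(a_0, …, a_4) = (0, 0, 0, 4, 11)

v_13(32955/7) = 3, so a_0 = ... = a_2 = 0. Factor out: x = 13^3 · u with u = 15/7 a unit in ℤ_13. Expand u iteratively via a_{v+i} = u_i mod 13, u_{i+1} = (u_i − a_{v+i})/13:
  u_0 = 15/7;  a_3 = 4;  u_1 = (u_0 − 4)/13 = -1/7
  u_1 = -1/7;  a_4 = 11;  u_2 = (u_1 − 11)/13 = -6/7
Digits: (0, 0, 0, 4, 11).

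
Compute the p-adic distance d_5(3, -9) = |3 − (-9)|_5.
d_5(3, -9) = 1

Step 1 — x − y = 3 − (-9) = 12. Step 2 — v_5(12) = 0 (factor: 12 = (5^0 · 12); the sign does not affect v_p). Step 3 — |x − y|_5 = 5^{0} = 1.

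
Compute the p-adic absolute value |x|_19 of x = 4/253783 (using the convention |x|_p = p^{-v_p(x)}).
|4/253783|_19 = 6859

Step 1 — compute v_19(x) by factoring powers of 19 out of the numerator and denominator: v_19(4/253783) = -3. Step 2 — apply |x|_p = p^{-v_p(x)} = 19^{3} = 6859.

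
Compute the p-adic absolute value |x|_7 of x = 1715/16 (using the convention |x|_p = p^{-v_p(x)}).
|1715/16|_7 = 1/343

Step 1 — compute v_7(x) by factoring powers of 7 out of the numerator and denominator: v_7(1715/16) = 3. Step 2 — apply |x|_p = p^{-v_p(x)} = 7^{-3} = 1/343.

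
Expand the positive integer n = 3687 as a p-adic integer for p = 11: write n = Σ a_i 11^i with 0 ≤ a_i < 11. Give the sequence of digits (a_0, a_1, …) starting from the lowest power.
(a_0, a_1, …) = (2, 5, 8, 2)

Repeated division by 11 gives the digits low-to-high: 3687 = 2 + 5·11^1 + 8·11^2 + 2·11^3. Digit sequence: (2, 5, 8, 2).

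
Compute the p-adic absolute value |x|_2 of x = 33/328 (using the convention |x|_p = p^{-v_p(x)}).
|33/328|_2 = 8

Step 1 — compute v_2(x) by factoring powers of 2 out of the numerator and denominator: v_2(33/328) = -3. Step 2 — apply |x|_p = p^{-v_p(x)} = 2^{3} = 8.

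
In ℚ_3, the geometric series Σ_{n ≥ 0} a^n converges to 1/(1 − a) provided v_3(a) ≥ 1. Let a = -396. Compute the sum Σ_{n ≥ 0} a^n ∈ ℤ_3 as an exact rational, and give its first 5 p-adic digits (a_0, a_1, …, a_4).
Σ a^n = 1/(1 − a) = 1/397;  first 5 digits = (1, 0, 1, 0, 2)

v_3(a) = 2 ≥ 1, so the series converges in ℤ_3 to 1/(1 − a) = 1/(1 − (-396)) = 1/397. Expand this rational in ℤ_3: compute digits iteratively via d_i = x_i mod 3, x_{i+1} = (x_i − d_i)/3. The first 5 digits are (1, 0, 1, 0, 2).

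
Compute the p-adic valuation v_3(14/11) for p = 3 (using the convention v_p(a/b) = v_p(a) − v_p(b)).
v_3(14/11) = 0

Factor powers of 3 from the numerator and denominator of the reduced fraction: 14 = 3^0 · 14 and 11 = 3^0 · 11. Apply v_p(a/b) = v_p(a) − v_p(b): v_3(14/11) = 0 − 0 = 0.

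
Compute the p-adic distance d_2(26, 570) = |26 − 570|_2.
d_2(26, 570) = 1/32

Step 1 — x − y = 26 − 570 = -544. Step 2 — v_2(-544) = 5 (factor: -544 = −(2^5 · 17); the sign does not affect v_p). Step 3 — |x − y|_2 = 2^{-5} = 1/32.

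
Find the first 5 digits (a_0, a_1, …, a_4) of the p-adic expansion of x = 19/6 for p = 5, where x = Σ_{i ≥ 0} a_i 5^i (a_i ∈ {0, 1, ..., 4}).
(a_0, …, a_4) = (4, 4, 0, 4, 0)

v_5(19/6) = 0 (numerator and denominator both coprime to 5), so x ∈ ℤ_5^×. Compute digits iteratively via a_i = x_i mod 5, x_{i+1} = (x_i − a_i)/5, with x_0 = x:
  x_0 = 19/6;  a_0 = 4;  x_1 = (x_0 − 4)/5 = -1/6
  x_1 = -1/6;  a_1 = 4;  x_2 = (x_1 − 4)/5 = -5/6
  x_2 = -5/6;  a_2 = 0;  x_3 = (x_2 − 0)/5 = -1/6
  x_3 = -1/6;  a_3 = 4;  x_4 = (x_3 − 4)/5 = -5/6
  x_4 = -5/6;  a_4 = 0;  x_5 = (x_4 − 0)/5 = -1/6
Digits: (4, 4, 0, 4, 0).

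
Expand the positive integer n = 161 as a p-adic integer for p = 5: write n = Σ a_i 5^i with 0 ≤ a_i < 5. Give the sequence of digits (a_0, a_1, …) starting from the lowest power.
(a_0, a_1, …) = (1, 2, 1, 1)

Repeated division by 5 gives the digits low-to-high: 161 = 1 + 2·5^1 + 1·5^2 + 1·5^3. Digit sequence: (1, 2, 1, 1).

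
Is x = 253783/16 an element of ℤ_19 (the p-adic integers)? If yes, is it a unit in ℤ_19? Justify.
x ∈ ℤ_19 but not a unit; v_19(x) = 3 > 0

ℤ_19 = {x ∈ ℚ_19 : v_19(x) ≥ 0} and ℤ_19^× = {x ∈ ℤ_19 : v_19(x) = 0}. Here v_19(253783/16) = v_19(num) − v_19(den) = 3; compare against these criteria.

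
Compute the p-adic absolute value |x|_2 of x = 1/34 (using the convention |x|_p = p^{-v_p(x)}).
|1/34|_2 = 2

Step 1 — compute v_2(x) by factoring powers of 2 out of the numerator and denominator: v_2(1/34) = -1. Step 2 — apply |x|_p = p^{-v_p(x)} = 2^{1} = 2.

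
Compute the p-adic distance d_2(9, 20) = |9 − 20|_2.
d_2(9, 20) = 1

Step 1 — x − y = 9 − 20 = -11. Step 2 — v_2(-11) = 0 (factor: -11 = −(2^0 · 11); the sign does not affect v_p). Step 3 — |x − y|_2 = 2^{0} = 1.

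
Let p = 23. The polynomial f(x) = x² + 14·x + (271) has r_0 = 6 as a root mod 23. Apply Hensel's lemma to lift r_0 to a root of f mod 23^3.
r_2 = 6929 (mod 12167)

Hensel: r_{i+1} = r_i − f(r_i)·(f′(r_i))^{-1} mod 23^{i+2}, f′(x) = 2x + 14. Iterate:
  r_0 = 6 (mod 23)
  r_1 = 52 (mod 529)
  r_2 = 6929 (mod 12167)
Final: r = 6929 satisfies f(r) ≡ 0 mod 23^3.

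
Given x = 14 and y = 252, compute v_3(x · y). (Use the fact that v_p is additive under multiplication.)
v_3(3528) = 2

v_p(x) = 0 (factor: 14 = 3^0 · 14); v_p(y) = 2 (factor: 252 = 3^2 · 28). Additivity: v_p(xy) = v_p(x) + v_p(y) = 0 + 2 = 2. (Direct check: xy = 3528 = 3^2 · (392).)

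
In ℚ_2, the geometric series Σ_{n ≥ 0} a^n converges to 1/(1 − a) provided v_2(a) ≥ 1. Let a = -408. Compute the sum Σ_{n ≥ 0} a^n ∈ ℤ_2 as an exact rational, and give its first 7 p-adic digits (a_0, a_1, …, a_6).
Σ a^n = 1/(1 − a) = 1/409;  first 7 digits = (1, 0, 0, 1, 0, 1, 0)

v_2(a) = 3 ≥ 1, so the series converges in ℤ_2 to 1/(1 − a) = 1/(1 − (-408)) = 1/409. Expand this rational in ℤ_2: compute digits iteratively via d_i = x_i mod 2, x_{i+1} = (x_i − d_i)/2. The first 7 digits are (1, 0, 0, 1, 0, 1, 0).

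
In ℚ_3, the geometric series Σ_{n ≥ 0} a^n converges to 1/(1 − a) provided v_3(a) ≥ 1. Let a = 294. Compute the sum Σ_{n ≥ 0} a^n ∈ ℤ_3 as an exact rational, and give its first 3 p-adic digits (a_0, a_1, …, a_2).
Σ a^n = 1/(1 − a) = -1/293;  first 3 digits = (1, 2, 0)

v_3(a) = 1 ≥ 1, so the series converges in ℤ_3 to 1/(1 − a) = 1/(1 − 294) = -1/293. Expand this rational in ℤ_3: compute digits iteratively via d_i = x_i mod 3, x_{i+1} = (x_i − d_i)/3. The first 3 digits are (1, 2, 0).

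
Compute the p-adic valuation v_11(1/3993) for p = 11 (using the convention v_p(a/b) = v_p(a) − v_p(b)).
v_11(1/3993) = -3

Factor powers of 11 from the numerator and denominator of the reduced fraction: 1 = 11^0 · 1 and 3993 = 11^3 · 3. Apply v_p(a/b) = v_p(a) − v_p(b): v_11(1/3993) = 0 − 3 = -3.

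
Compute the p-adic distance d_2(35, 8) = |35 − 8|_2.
d_2(35, 8) = 1

Step 1 — x − y = 35 − 8 = 27. Step 2 — v_2(27) = 0 (factor: 27 = (2^0 · 27); the sign does not affect v_p). Step 3 — |x − y|_2 = 2^{0} = 1.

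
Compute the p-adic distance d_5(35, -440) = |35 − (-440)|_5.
d_5(35, -440) = 1/25

Step 1 — x − y = 35 − (-440) = 475. Step 2 — v_5(475) = 2 (factor: 475 = (5^2 · 19); the sign does not affect v_p). Step 3 — |x − y|_5 = 5^{-2} = 1/25.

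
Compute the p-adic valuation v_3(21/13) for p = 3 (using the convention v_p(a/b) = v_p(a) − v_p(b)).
v_3(21/13) = 1

Factor powers of 3 from the numerator and denominator of the reduced fraction: 21 = 3^1 · 7 and 13 = 3^0 · 13. Apply v_p(a/b) = v_p(a) − v_p(b): v_3(21/13) = 1 − 0 = 1.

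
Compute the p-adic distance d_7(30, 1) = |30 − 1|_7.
d_7(30, 1) = 1

Step 1 — x − y = 30 − 1 = 29. Step 2 — v_7(29) = 0 (factor: 29 = (7^0 · 29); the sign does not affect v_p). Step 3 — |x − y|_7 = 7^{0} = 1.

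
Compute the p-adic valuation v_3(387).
v_3(387) = 2

v_3(n) is the largest exponent k such that 3^k divides n. Factor out: 387 = 3^2 · 43. (Sign doesn't affect v_p.) So v_3(387) = 2.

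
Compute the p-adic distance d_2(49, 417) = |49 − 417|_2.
d_2(49, 417) = 1/16

Step 1 — x − y = 49 − 417 = -368. Step 2 — v_2(-368) = 4 (factor: -368 = −(2^4 · 23); the sign does not affect v_p). Step 3 — |x − y|_2 = 2^{-4} = 1/16.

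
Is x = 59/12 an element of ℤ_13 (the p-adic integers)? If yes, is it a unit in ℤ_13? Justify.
x ∈ ℤ_13^× (unit); v_13(x) = 0

ℤ_13 = {x ∈ ℚ_13 : v_13(x) ≥ 0} and ℤ_13^× = {x ∈ ℤ_13 : v_13(x) = 0}. Here v_13(59/12) = v_13(num) − v_13(den) = 0; compare against these criteria.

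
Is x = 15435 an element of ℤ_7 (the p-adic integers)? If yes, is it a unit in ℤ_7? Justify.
x ∈ ℤ_7 but not a unit; v_7(x) = 3 > 0

ℤ_7 = {x ∈ ℚ_7 : v_7(x) ≥ 0} and ℤ_7^× = {x ∈ ℤ_7 : v_7(x) = 0}. Here v_7(15435) = v_7(num) − v_7(den) = 3; compare against these criteria.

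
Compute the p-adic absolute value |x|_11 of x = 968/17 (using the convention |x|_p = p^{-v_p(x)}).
|968/17|_11 = 1/121

Step 1 — compute v_11(x) by factoring powers of 11 out of the numerator and denominator: v_11(968/17) = 2. Step 2 — apply |x|_p = p^{-v_p(x)} = 11^{-2} = 1/121.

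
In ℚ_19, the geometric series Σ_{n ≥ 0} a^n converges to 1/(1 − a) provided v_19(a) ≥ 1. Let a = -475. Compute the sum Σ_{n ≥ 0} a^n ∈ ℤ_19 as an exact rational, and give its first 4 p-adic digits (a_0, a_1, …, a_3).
Σ a^n = 1/(1 − a) = 1/476;  first 4 digits = (1, 13, 15, 6)

v_19(a) = 1 ≥ 1, so the series converges in ℤ_19 to 1/(1 − a) = 1/(1 − (-475)) = 1/476. Expand this rational in ℤ_19: compute digits iteratively via d_i = x_i mod 19, x_{i+1} = (x_i − d_i)/19. The first 4 digits are (1, 13, 15, 6).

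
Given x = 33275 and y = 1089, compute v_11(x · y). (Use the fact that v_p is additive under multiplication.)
v_11(36236475) = 5

v_p(x) = 3 (factor: 33275 = 11^3 · 25); v_p(y) = 2 (factor: 1089 = 11^2 · 9). Additivity: v_p(xy) = v_p(x) + v_p(y) = 3 + 2 = 5. (Direct check: xy = 36236475 = 11^5 · (225).)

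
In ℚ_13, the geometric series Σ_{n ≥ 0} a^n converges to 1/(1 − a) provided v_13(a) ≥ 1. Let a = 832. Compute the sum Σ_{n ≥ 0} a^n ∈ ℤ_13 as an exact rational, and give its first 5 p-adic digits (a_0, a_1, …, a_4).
Σ a^n = 1/(1 − a) = -1/831;  first 5 digits = (1, 12, 5, 2, 1)

v_13(a) = 1 ≥ 1, so the series converges in ℤ_13 to 1/(1 − a) = 1/(1 − 832) = -1/831. Expand this rational in ℤ_13: compute digits iteratively via d_i = x_i mod 13, x_{i+1} = (x_i − d_i)/13. The first 5 digits are (1, 12, 5, 2, 1).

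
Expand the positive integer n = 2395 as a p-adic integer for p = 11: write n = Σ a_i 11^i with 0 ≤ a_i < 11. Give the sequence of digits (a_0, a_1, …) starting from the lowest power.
(a_0, a_1, …) = (8, 8, 8, 1)

Repeated division by 11 gives the digits low-to-high: 2395 = 8 + 8·11^1 + 8·11^2 + 1·11^3. Digit sequence: (8, 8, 8, 1).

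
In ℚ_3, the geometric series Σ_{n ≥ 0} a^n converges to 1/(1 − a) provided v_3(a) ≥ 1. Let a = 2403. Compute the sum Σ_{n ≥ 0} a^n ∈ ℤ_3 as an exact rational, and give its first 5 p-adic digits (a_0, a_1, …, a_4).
Σ a^n = 1/(1 − a) = -1/2402;  first 5 digits = (1, 0, 0, 2, 2)

v_3(a) = 3 ≥ 1, so the series converges in ℤ_3 to 1/(1 − a) = 1/(1 − 2403) = -1/2402. Expand this rational in ℤ_3: compute digits iteratively via d_i = x_i mod 3, x_{i+1} = (x_i − d_i)/3. The first 5 digits are (1, 0, 0, 2, 2).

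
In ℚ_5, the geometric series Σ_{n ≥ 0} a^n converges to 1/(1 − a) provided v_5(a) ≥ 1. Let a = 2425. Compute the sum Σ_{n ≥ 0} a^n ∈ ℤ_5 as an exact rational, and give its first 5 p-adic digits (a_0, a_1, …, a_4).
Σ a^n = 1/(1 − a) = -1/2424;  first 5 digits = (1, 0, 2, 4, 2)

v_5(a) = 2 ≥ 1, so the series converges in ℤ_5 to 1/(1 − a) = 1/(1 − 2425) = -1/2424. Expand this rational in ℤ_5: compute digits iteratively via d_i = x_i mod 5, x_{i+1} = (x_i − d_i)/5. The first 5 digits are (1, 0, 2, 4, 2).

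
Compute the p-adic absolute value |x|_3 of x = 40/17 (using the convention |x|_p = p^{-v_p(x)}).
|40/17|_3 = 1

Step 1 — compute v_3(x) by factoring powers of 3 out of the numerator and denominator: v_3(40/17) = 0. Step 2 — apply |x|_p = p^{-v_p(x)} = 3^{0} = 1.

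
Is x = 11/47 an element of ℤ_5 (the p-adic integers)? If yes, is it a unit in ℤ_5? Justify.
x ∈ ℤ_5^× (unit); v_5(x) = 0

ℤ_5 = {x ∈ ℚ_5 : v_5(x) ≥ 0} and ℤ_5^× = {x ∈ ℤ_5 : v_5(x) = 0}. Here v_5(11/47) = v_5(num) − v_5(den) = 0; compare against these criteria.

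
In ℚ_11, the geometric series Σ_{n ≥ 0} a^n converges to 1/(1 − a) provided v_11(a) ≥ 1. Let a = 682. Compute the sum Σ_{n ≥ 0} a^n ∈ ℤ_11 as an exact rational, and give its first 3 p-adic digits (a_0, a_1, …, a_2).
Σ a^n = 1/(1 − a) = -1/681;  first 3 digits = (1, 7, 10)

v_11(a) = 1 ≥ 1, so the series converges in ℤ_11 to 1/(1 − a) = 1/(1 − 682) = -1/681. Expand this rational in ℤ_11: compute digits iteratively via d_i = x_i mod 11, x_{i+1} = (x_i − d_i)/11. The first 3 digits are (1, 7, 10).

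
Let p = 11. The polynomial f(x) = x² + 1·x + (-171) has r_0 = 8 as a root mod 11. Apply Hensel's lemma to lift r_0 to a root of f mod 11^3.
r_2 = 448 (mod 1331)

Hensel: r_{i+1} = r_i − f(r_i)·(f′(r_i))^{-1} mod 11^{i+2}, f′(x) = 2x + 1. Iterate:
  r_0 = 8 (mod 11)
  r_1 = 85 (mod 121)
  r_2 = 448 (mod 1331)
Final: r = 448 satisfies f(r) ≡ 0 mod 11^3.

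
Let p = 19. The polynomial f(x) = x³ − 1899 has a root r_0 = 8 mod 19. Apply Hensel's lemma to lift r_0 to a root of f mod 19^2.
r_1 = 160 (mod 361)

Hensel: r_{i+1} = r_i − f(r_i)/f′(r_i) mod 19^{i+2}, where f′(x) = 3x². Iterate:
  r_0 = 8 (mod 19)
  r_1 = 160 (mod 361)
Final: r = 160 with f(r) ≡ 0 mod 19^2.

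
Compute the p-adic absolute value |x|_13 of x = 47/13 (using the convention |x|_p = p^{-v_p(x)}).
|47/13|_13 = 13

Step 1 — compute v_13(x) by factoring powers of 13 out of the numerator and denominator: v_13(47/13) = -1. Step 2 — apply |x|_p = p^{-v_p(x)} = 13^{1} = 13.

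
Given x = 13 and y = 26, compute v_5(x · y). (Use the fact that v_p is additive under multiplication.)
v_5(338) = 0

v_p(x) = 0 (factor: 13 = 5^0 · 13); v_p(y) = 0 (factor: 26 = 5^0 · 26). Additivity: v_p(xy) = v_p(x) + v_p(y) = 0 + 0 = 0. (Direct check: xy = 338 = 5^0 · (338).)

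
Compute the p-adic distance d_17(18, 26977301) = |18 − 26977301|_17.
d_17(18, 26977301) = 1/1419857

Step 1 — x − y = 18 − 26977301 = -26977283. Step 2 — v_17(-26977283) = 5 (factor: -26977283 = −(17^5 · 19); the sign does not affect v_p). Step 3 — |x − y|_17 = 17^{-5} = 1/1419857.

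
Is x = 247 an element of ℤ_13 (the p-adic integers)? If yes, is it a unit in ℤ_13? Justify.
x ∈ ℤ_13 but not a unit; v_13(x) = 1 > 0

ℤ_13 = {x ∈ ℚ_13 : v_13(x) ≥ 0} and ℤ_13^× = {x ∈ ℤ_13 : v_13(x) = 0}. Here v_13(247) = v_13(num) − v_13(den) = 1; compare against these criteria.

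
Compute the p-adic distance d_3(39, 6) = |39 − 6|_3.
d_3(39, 6) = 1/3

Step 1 — x − y = 39 − 6 = 33. Step 2 — v_3(33) = 1 (factor: 33 = (3^1 · 11); the sign does not affect v_p). Step 3 — |x − y|_3 = 3^{-1} = 1/3.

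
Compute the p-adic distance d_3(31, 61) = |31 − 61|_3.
d_3(31, 61) = 1/3

Step 1 — x − y = 31 − 61 = -30. Step 2 — v_3(-30) = 1 (factor: -30 = −(3^1 · 10); the sign does not affect v_p). Step 3 — |x − y|_3 = 3^{-1} = 1/3.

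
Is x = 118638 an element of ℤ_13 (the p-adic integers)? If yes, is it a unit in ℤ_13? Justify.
x ∈ ℤ_13 but not a unit; v_13(x) = 3 > 0

ℤ_13 = {x ∈ ℚ_13 : v_13(x) ≥ 0} and ℤ_13^× = {x ∈ ℤ_13 : v_13(x) = 0}. Here v_13(118638) = v_13(num) − v_13(den) = 3; compare against these criteria.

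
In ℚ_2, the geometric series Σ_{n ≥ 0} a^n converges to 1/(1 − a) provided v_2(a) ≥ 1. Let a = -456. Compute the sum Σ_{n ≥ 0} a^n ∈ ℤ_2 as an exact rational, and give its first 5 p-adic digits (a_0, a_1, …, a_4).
Σ a^n = 1/(1 − a) = 1/457;  first 5 digits = (1, 0, 0, 1, 1)

v_2(a) = 3 ≥ 1, so the series converges in ℤ_2 to 1/(1 − a) = 1/(1 − (-456)) = 1/457. Expand this rational in ℤ_2: compute digits iteratively via d_i = x_i mod 2, x_{i+1} = (x_i − d_i)/2. The first 5 digits are (1, 0, 0, 1, 1).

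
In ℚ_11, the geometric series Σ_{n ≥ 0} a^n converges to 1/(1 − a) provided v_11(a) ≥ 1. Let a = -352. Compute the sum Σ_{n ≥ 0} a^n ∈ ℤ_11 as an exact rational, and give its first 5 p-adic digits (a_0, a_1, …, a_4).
Σ a^n = 1/(1 − a) = 1/353;  first 5 digits = (1, 1, 9, 5, 0)

v_11(a) = 1 ≥ 1, so the series converges in ℤ_11 to 1/(1 − a) = 1/(1 − (-352)) = 1/353. Expand this rational in ℤ_11: compute digits iteratively via d_i = x_i mod 11, x_{i+1} = (x_i − d_i)/11. The first 5 digits are (1, 1, 9, 5, 0).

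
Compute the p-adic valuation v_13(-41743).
v_13(-41743) = 3

v_13(n) is the largest exponent k such that 13^k divides n. Factor out: -41743 = -13^3 · 19. (Sign doesn't affect v_p.) So v_13(-41743) = 3.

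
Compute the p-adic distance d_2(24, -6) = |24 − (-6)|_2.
d_2(24, -6) = 1/2

Step 1 — x − y = 24 − (-6) = 30. Step 2 — v_2(30) = 1 (factor: 30 = (2^1 · 15); the sign does not affect v_p). Step 3 — |x − y|_2 = 2^{-1} = 1/2.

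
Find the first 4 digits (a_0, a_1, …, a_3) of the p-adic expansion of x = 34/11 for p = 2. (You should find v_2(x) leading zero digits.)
(a_0, …, a_3) = (0, 1, 1, 0)

v_2(34/11) = 1, so a_0 = ... = a_0 = 0. Factor out: x = 2^1 · u with u = 17/11 a unit in ℤ_2. Expand u iteratively via a_{v+i} = u_i mod 2, u_{i+1} = (u_i − a_{v+i})/2:
  u_0 = 17/11;  a_1 = 1;  u_1 = (u_0 − 1)/2 = 3/11
  u_1 = 3/11;  a_2 = 1;  u_2 = (u_1 − 1)/2 = -4/11
  u_2 = -4/11;  a_3 = 0;  u_3 = (u_2 − 0)/2 = -2/11
Digits: (0, 1, 1, 0).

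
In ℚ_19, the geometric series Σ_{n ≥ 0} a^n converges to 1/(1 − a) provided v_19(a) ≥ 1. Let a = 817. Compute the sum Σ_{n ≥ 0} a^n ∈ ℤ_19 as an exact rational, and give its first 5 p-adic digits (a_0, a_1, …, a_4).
Σ a^n = 1/(1 − a) = -1/816;  first 5 digits = (1, 5, 8, 13, 7)

v_19(a) = 1 ≥ 1, so the series converges in ℤ_19 to 1/(1 − a) = 1/(1 − 817) = -1/816. Expand this rational in ℤ_19: compute digits iteratively via d_i = x_i mod 19, x_{i+1} = (x_i − d_i)/19. The first 5 digits are (1, 5, 8, 13, 7).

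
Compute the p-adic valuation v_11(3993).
v_11(3993) = 3

v_11(n) is the largest exponent k such that 11^k divides n. Factor out: 3993 = 11^3 · 3. (Sign doesn't affect v_p.) So v_11(3993) = 3.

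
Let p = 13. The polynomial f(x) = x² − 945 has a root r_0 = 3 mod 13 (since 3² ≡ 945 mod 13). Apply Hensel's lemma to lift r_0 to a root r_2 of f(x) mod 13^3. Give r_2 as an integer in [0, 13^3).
r_2 = 497 (mod 2197)

Hensel's recurrence: r_{i+1} = r_i − f(r_i)·(f′(r_i))^{-1} mod 13^{i+2}, with f′(x) = 2x. Iterate:
  r_0 = 3 (mod 13)
  r_1 = 159 (mod 169)
  r_2 = 497 (mod 2197)
Final: r_2 = 497, and one checks f(r_2) ≡ 0 mod 13^3.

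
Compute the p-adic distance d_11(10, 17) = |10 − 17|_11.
d_11(10, 17) = 1

Step 1 — x − y = 10 − 17 = -7. Step 2 — v_11(-7) = 0 (factor: -7 = −(11^0 · 7); the sign does not affect v_p). Step 3 — |x − y|_11 = 11^{0} = 1.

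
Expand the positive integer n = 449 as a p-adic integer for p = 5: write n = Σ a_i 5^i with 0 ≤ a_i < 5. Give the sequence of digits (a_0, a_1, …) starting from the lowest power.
(a_0, a_1, …) = (4, 4, 2, 3)

Repeated division by 5 gives the digits low-to-high: 449 = 4 + 4·5^1 + 2·5^2 + 3·5^3. Digit sequence: (4, 4, 2, 3).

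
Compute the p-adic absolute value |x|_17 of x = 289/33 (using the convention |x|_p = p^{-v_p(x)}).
|289/33|_17 = 1/289

Step 1 — compute v_17(x) by factoring powers of 17 out of the numerator and denominator: v_17(289/33) = 2. Step 2 — apply |x|_p = p^{-v_p(x)} = 17^{-2} = 1/289.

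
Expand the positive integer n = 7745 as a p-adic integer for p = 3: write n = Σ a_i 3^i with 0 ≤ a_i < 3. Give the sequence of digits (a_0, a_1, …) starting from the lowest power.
(a_0, a_1, …) = (2, 1, 2, 1, 2, 1, 1, 0, 1)

Repeated division by 3 gives the digits low-to-high: 7745 = 2 + 1·3^1 + 2·3^2 + 1·3^3 + 2·3^4 + 1·3^5 + 1·3^6 + 1·3^8. Digit sequence: (2, 1, 2, 1, 2, 1, 1, 0, 1).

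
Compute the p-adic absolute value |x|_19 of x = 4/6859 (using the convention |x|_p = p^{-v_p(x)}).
|4/6859|_19 = 6859

Step 1 — compute v_19(x) by factoring powers of 19 out of the numerator and denominator: v_19(4/6859) = -3. Step 2 — apply |x|_p = p^{-v_p(x)} = 19^{3} = 6859.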